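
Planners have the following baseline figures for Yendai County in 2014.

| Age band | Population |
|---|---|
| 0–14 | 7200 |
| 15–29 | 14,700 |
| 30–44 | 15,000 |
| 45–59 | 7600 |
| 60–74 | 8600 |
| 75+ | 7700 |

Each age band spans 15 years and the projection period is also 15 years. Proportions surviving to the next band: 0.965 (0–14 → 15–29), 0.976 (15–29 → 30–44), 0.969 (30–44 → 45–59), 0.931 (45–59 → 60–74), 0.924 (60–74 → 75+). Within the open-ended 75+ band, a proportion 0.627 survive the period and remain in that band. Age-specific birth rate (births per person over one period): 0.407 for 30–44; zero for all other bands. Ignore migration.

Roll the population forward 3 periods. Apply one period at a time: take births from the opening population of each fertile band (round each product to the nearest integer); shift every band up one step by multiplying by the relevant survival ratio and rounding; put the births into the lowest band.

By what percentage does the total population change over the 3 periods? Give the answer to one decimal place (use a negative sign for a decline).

-9.1

Call the bands 1 to 6, youngest first.
After projecting period 1:
Births: 15000 × 0.407 = 6105
Band 2: 7200 × 0.965 = 6948
Band 3: 14700 × 0.976 = 14347
Band 4: 15000 × 0.969 = 14535
Band 5: 7600 × 0.931 = 7076
Band 6: 8600 × 0.924 + 7700 × 0.627 = 7946 + 4828 = 12774
→ [6105, 6948, 14347, 14535, 7076, 12774]
After projecting period 2:
Births: 14347 × 0.407 = 5839
Band 2: 6105 × 0.965 = 5891
Band 3: 6948 × 0.976 = 6781
Band 4: 14347 × 0.969 = 13902
Band 5: 14535 × 0.931 = 13532
Band 6: 7076 × 0.924 + 12774 × 0.627 = 6538 + 8009 = 14547
→ [5839, 5891, 6781, 13902, 13532, 14547]
After projecting period 3:
Births: 6781 × 0.407 = 2760
Band 2: 5839 × 0.965 = 5635
Band 3: 5891 × 0.976 = 5750
Band 4: 6781 × 0.969 = 6571
Band 5: 13902 × 0.931 = 12943
Band 6: 13532 × 0.924 + 14547 × 0.627 = 12504 + 9121 = 21625
→ [2760, 5635, 5750, 6571, 12943, 21625]
Total: 60800 → 55284; change = -5516; percentage change = -9.1%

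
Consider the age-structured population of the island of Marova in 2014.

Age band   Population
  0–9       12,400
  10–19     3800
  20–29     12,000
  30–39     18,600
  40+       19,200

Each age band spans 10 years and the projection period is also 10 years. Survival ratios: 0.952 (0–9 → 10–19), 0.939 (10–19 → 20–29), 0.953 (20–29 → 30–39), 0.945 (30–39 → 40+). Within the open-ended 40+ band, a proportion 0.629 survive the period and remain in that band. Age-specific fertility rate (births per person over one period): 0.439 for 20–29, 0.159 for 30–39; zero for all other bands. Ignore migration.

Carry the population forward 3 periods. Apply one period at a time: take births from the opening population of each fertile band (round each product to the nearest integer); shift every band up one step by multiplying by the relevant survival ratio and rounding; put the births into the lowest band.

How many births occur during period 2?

3384

Numbering the groups 1..5 from youngest to oldest:
After projecting period 1:
Births: 12000 × 0.439 = 5268, 18600 × 0.159 = 2957 → 8225
Group 2: 12400 × 0.952 = 11805
Group 3: 3800 × 0.939 = 3568
Group 4: 12000 × 0.953 = 11436
Group 5: 18600 × 0.945 + 19200 × 0.629 = 17577 + 12077 = 29654
Giving 8225 / 11805 / 3568 / 11436 / 29654.
After projecting period 2:
Births: 3568 × 0.439 = 1566, 11436 × 0.159 = 1818 → 3384
Group 2: 8225 × 0.952 = 7830
Group 3: 11805 × 0.939 = 11085
Group 4: 3568 × 0.953 = 3400
Group 5: 11436 × 0.945 + 29654 × 0.629 = 10807 + 18652 = 29459
Giving 3384 / 7830 / 11085 / 3400 / 29459.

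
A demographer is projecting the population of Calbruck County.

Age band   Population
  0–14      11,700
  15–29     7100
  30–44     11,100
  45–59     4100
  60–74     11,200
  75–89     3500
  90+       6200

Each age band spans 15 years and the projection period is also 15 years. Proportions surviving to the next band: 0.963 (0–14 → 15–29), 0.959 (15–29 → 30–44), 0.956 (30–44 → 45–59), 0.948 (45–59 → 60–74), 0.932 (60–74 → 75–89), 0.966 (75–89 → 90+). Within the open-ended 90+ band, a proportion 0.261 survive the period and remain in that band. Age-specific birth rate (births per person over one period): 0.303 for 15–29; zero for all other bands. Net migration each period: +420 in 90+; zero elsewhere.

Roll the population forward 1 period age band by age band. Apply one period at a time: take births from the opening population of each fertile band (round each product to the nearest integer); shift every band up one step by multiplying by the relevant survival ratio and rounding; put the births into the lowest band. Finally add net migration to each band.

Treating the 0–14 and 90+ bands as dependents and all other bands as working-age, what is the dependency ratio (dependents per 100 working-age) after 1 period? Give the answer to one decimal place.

17.6

Let group 1 be 0–14 through group 7 = 90+.
After projecting period 1:
Births: 7100 × 0.303 = 2151
Group 2: 11700 × 0.963 = 11267
Group 3: 7100 × 0.959 = 6809
Group 4: 11100 × 0.956 = 10612
Group 5: 4100 × 0.948 = 3887
Group 6: 11200 × 0.932 = 10438
Group 7: 3500 × 0.966 + 6200 × 0.261 = 3381 + 1618 = 4999
Net migration: Group 7 + 420 → 5419
→ [2151, 11267, 6809, 10612, 3887, 10438, 5419]
Dependents (band 0–14 + band 90+) = 2151 + 5419 = 7570; working-age = 43013; ratio = 7570/43013 × 100 = 17.6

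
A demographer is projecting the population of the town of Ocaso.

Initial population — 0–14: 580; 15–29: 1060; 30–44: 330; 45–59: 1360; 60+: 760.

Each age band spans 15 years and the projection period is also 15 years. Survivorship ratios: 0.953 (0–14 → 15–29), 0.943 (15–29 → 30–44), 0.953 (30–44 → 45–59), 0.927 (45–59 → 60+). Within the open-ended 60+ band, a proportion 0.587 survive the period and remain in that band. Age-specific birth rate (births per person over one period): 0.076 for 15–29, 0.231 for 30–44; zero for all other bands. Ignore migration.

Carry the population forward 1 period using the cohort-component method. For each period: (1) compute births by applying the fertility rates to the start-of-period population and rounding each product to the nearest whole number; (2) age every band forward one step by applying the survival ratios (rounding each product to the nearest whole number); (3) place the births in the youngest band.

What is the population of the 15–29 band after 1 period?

553

— Period 1 —
Births: 1060 * 0.076 = 81  |  330 * 0.231 = 76 → total 157
15–29: 580 * 0.953 = 553
30–44: 1060 * 0.943 = 1000
45–59: 330 * 0.953 = 314
60+: 1360 * 0.927 + 760 * 0.587 = 1261 + 446 = 1707
Giving 157 / 553 / 1000 / 314 / 1707.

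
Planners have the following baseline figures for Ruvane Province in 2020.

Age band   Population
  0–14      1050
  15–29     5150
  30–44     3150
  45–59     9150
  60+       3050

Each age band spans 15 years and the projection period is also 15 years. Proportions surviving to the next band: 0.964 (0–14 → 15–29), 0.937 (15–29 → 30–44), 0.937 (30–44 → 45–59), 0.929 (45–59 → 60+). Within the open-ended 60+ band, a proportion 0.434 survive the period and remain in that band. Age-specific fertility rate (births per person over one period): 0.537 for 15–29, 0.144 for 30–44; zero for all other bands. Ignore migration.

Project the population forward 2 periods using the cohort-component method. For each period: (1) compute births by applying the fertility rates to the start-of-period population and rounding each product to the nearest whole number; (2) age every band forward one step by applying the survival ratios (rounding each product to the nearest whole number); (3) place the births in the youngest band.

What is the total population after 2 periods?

Period 1:
Births: 5150 * 0.537 = 2766, 3150 * 0.144 = 454 — total 3220
15–29: 1050 * 0.964 = 1012
30–44: 5150 * 0.937 = 4826
45–59: 3150 * 0.937 = 2952
60+: 9150 * 0.929 + 3050 * 0.434 = 8500 + 1324 = 9824
End of period: [3220, 1012, 4826, 2952, 9824]
Period 2:
Births: 1012 * 0.537 = 543, 4826 * 0.144 = 695 — total 1238
15–29: 3220 * 0.964 = 3104
30–44: 1012 * 0.937 = 948
45–59: 4826 * 0.937 = 4522
60+: 2952 * 0.929 + 9824 * 0.434 = 2742 + 4264 = 7006
End of period: [1238, 3104, 948, 4522, 7006]
Total after period 2: 1238 + 3104 + 948 + 4522 + 7006 = 16818

16818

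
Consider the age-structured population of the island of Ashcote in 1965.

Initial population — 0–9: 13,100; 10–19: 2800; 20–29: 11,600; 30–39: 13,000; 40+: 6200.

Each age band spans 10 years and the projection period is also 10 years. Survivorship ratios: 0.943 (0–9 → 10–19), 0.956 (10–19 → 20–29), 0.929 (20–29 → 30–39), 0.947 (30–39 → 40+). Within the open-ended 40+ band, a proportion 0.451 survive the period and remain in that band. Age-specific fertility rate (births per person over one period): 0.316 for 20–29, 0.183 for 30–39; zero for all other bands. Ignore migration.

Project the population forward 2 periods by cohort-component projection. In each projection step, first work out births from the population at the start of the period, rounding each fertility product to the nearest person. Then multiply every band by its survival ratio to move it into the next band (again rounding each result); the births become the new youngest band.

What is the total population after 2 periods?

39832

— Period 1 —
Births: 11600 * 0.316 = 3666 ; 13000 * 0.183 = 2379 — total 6045
10–19: 13100 * 0.943 = 12353
20–29: 2800 * 0.956 = 2677
30–39: 11600 * 0.929 = 10776
40+: 13000 * 0.947 + 6200 * 0.451 = 12311 + 2796 = 15107
Population now: 0–9=6045, 10–19=12353, 20–29=2677, 30–39=10776, 40+=15107
— Period 2 —
Births: 2677 * 0.316 = 846 ; 10776 * 0.183 = 1972 — total 2818
10–19: 6045 * 0.943 = 5700
20–29: 12353 * 0.956 = 11809
30–39: 2677 * 0.929 = 2487
40+: 10776 * 0.947 + 15107 * 0.451 = 10205 + 6813 = 17018
Population now: 0–9=2818, 10–19=5700, 20–29=11809, 30–39=2487, 40+=17018
Total after period 2: 2818 + 5700 + 11809 + 2487 + 17018 = 39832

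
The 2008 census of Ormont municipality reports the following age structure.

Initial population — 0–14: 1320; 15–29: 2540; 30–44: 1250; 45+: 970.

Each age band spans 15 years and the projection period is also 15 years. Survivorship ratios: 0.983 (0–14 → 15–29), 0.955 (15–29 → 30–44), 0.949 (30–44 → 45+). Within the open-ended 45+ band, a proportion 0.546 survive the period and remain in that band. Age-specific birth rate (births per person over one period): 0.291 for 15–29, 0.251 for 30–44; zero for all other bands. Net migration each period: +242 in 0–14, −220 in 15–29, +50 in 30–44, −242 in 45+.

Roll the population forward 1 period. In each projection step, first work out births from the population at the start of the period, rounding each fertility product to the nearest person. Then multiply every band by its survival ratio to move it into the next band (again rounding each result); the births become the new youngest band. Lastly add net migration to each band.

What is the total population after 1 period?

Call the bands 1 to 4, youngest first.
Period 1:
Births: 2540 * 0.291 = 739, 1250 * 0.251 = 314 → total 1053
Band 2: 1320 * 0.983 = 1298
Band 3: 2540 * 0.955 = 2426
Band 4: 1250 * 0.949 + 970 * 0.546 = 1186 + 530 = 1716
Net migration: Band 1 + 242 → 1295; Band 2 − 220 → 1078; Band 3 + 50 → 2476; Band 4 − 242 → 1474
Population now: 0–14=1295, 15–29=1078, 30–44=2476, 45+=1474
Total after period 1: 1295 + 1078 + 2476 + 1474 = 6323

6323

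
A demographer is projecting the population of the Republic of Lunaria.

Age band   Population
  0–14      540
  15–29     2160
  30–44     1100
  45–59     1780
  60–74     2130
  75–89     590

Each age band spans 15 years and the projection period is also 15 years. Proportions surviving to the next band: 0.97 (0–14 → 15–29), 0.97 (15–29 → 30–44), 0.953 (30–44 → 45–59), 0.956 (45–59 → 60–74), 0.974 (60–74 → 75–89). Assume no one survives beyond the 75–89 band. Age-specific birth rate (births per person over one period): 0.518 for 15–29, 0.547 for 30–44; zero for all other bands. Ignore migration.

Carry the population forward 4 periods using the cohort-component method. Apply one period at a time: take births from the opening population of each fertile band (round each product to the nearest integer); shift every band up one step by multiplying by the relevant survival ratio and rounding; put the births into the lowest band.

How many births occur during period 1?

— Period 1 —
Births: 2160 × 0.518 = 1119  |  1100 × 0.547 = 602 — total 1721
15–29: 540 × 0.97 = 524
30–44: 2160 × 0.97 = 2095
45–59: 1100 × 0.953 = 1048
60–74: 1780 × 0.956 = 1702
75–89: 2130 × 0.974 = 2075
→ [1721, 524, 2095, 1048, 1702, 2075]

1721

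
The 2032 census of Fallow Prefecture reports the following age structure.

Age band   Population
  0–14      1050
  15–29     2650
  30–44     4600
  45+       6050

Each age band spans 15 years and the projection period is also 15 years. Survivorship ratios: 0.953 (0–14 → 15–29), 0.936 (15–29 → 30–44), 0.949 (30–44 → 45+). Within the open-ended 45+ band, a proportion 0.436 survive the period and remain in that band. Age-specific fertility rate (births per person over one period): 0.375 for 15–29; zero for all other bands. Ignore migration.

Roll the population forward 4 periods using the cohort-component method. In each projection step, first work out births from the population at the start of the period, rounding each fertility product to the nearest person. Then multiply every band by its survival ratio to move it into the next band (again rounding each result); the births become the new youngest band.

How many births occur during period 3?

355

Call the groups 1 to 4, youngest first.
Period 1:
Births: 2650 * 0.375 = 994
Group 2: 1050 * 0.953 = 1001
Group 3: 2650 * 0.936 = 2480
Group 4: 4600 * 0.949 + 6050 * 0.436 = 4365 + 2638 = 7003
End of period: [994, 1001, 2480, 7003]
Period 2:
Births: 1001 * 0.375 = 375
Group 2: 994 * 0.953 = 947
Group 3: 1001 * 0.936 = 937
Group 4: 2480 * 0.949 + 7003 * 0.436 = 2354 + 3053 = 5407
End of period: [375, 947, 937, 5407]
Period 3:
Births: 947 * 0.375 = 355
Group 2: 375 * 0.953 = 357
Group 3: 947 * 0.936 = 886
Group 4: 937 * 0.949 + 5407 * 0.436 = 889 + 2357 = 3246
End of period: [355, 357, 886, 3246]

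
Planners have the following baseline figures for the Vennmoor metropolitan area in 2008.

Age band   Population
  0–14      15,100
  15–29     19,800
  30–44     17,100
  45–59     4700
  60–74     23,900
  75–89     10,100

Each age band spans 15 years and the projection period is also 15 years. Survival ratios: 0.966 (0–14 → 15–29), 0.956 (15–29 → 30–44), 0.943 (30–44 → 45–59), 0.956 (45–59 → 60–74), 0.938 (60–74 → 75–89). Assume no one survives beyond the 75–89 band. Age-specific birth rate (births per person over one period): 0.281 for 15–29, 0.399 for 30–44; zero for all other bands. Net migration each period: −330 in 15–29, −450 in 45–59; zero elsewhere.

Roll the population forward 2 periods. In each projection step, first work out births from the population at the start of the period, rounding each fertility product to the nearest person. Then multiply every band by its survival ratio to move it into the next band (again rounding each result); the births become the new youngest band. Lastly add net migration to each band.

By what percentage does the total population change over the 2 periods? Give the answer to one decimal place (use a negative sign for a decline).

-19.0

Call the groups 1 to 6, youngest first.
Period 1.
Births: 19800 × 0.281 = 5564  |  17100 × 0.399 = 6823 ⇒ total 12387
Group 2: 15100 × 0.966 = 14587
Group 3: 19800 × 0.956 = 18929
Group 4: 17100 × 0.943 = 16125
Group 5: 4700 × 0.956 = 4493
Group 6: 23900 × 0.938 = 22418
Net migration: Group 2 − 330 → 14257; Group 4 − 450 → 15675
→ [12387, 14257, 18929, 15675, 4493, 22418]
Period 2.
Births: 14257 × 0.281 = 4006  |  18929 × 0.399 = 7553 ⇒ total 11559
Group 2: 12387 × 0.966 = 11966
Group 3: 14257 × 0.956 = 13630
Group 4: 18929 × 0.943 = 17850
Group 5: 15675 × 0.956 = 14985
Group 6: 4493 × 0.938 = 4214
Net migration: Group 2 − 330 → 11636; Group 4 − 450 → 17400
→ [11559, 11636, 13630, 17400, 14985, 4214]
Total: 90700 → 73424; change = -17276; percentage change = -19.0%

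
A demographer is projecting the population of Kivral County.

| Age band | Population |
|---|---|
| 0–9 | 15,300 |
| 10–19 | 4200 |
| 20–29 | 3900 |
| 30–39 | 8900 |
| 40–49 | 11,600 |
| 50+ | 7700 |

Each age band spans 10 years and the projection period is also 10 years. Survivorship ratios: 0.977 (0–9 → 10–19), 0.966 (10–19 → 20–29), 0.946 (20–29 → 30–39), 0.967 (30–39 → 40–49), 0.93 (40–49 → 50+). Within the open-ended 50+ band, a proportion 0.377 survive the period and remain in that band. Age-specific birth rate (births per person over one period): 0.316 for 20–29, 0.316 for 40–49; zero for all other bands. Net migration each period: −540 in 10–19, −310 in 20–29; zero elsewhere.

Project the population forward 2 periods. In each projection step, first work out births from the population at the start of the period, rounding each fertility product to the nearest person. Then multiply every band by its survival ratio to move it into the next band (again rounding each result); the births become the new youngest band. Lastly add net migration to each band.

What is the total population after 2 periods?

42034

Let band 1 be 0–9 through band 6 = 50+.
After projecting period 1:
Births: 3900 × 0.316 = 1232 ; 11600 × 0.316 = 3666 ⇒ total 4898
Band 2: 15300 × 0.977 = 14948
Band 3: 4200 × 0.966 = 4057
Band 4: 3900 × 0.946 = 3689
Band 5: 8900 × 0.967 = 8606
Band 6: 11600 × 0.93 + 7700 × 0.377 = 10788 + 2903 = 13691
Net migration: Band 2 − 540 → 14408; Band 3 − 310 → 3747
→ [4898, 14408, 3747, 3689, 8606, 13691]
After projecting period 2:
Births: 3747 × 0.316 = 1184 ; 8606 × 0.316 = 2719 ⇒ total 3903
Band 2: 4898 × 0.977 = 4785
Band 3: 14408 × 0.966 = 13918
Band 4: 3747 × 0.946 = 3545
Band 5: 3689 × 0.967 = 3567
Band 6: 8606 × 0.93 + 13691 × 0.377 = 8004 + 5162 = 13166
Net migration: Band 2 − 540 → 4245; Band 3 − 310 → 13608
→ [3903, 4245, 13608, 3545, 3567, 13166]
Total after period 2: 3903 + 4245 + 13608 + 3545 + 3567 + 13166 = 42034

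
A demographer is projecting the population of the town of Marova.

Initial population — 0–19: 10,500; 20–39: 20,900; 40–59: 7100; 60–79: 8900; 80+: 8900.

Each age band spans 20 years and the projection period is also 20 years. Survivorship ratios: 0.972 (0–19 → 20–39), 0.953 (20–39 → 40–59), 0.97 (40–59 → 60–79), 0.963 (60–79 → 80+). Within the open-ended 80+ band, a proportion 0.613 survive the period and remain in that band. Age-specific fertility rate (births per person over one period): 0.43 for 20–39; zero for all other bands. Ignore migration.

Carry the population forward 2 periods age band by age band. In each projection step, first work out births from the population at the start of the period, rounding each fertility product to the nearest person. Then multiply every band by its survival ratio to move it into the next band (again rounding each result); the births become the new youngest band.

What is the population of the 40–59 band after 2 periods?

9726

(Bands numbered youngest = 1 to oldest = 5.)
Period 1.
Births: 20900 * 0.43 = 8987
Band 2: 10500 * 0.972 = 10206
Band 3: 20900 * 0.953 = 19918
Band 4: 7100 * 0.97 = 6887
Band 5: 8900 * 0.963 + 8900 * 0.613 = 8571 + 5456 = 14027
Population now: 0–19=8987, 20–39=10206, 40–59=19918, 60–79=6887, 80+=14027
Period 2.
Births: 10206 * 0.43 = 4389
Band 2: 8987 * 0.972 = 8735
Band 3: 10206 * 0.953 = 9726
Band 4: 19918 * 0.97 = 19320
Band 5: 6887 * 0.963 + 14027 * 0.613 = 6632 + 8599 = 15231
Population now: 0–19=4389, 20–39=8735, 40–59=9726, 60–79=19320, 80+=15231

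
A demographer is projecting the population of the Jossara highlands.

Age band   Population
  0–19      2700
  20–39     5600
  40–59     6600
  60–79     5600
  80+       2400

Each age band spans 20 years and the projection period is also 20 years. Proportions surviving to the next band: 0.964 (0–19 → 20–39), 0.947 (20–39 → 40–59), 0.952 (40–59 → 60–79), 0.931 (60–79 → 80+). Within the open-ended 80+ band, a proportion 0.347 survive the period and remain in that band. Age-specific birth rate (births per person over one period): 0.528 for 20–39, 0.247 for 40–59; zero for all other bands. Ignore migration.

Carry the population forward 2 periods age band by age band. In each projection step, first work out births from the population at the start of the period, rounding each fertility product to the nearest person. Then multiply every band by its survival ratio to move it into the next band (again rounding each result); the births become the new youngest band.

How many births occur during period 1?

Period 1.
Births: 5600 × 0.528 = 2957  |  6600 × 0.247 = 1630 → 4587
20–39: 2700 × 0.964 = 2603
40–59: 5600 × 0.947 = 5303
60–79: 6600 × 0.952 = 6283
80+: 5600 × 0.931 + 2400 × 0.347 = 5214 + 833 = 6047
Population now: 0–19=4587, 20–39=2603, 40–59=5303, 60–79=6283, 80+=6047

4587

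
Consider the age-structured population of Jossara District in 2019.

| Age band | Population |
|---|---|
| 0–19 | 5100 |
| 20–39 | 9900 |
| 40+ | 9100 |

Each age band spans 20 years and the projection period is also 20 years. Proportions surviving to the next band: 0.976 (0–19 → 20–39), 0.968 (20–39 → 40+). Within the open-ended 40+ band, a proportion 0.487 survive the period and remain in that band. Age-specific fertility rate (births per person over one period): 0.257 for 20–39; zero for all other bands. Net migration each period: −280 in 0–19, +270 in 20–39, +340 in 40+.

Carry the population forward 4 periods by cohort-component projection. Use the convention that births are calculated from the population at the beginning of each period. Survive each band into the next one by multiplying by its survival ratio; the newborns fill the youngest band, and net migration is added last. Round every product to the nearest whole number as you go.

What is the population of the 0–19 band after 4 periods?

(Bands numbered youngest = 1 to oldest = 3.)
— Period 1 —
Births: 9900 × 0.257 = 2544
Band 2: 5100 × 0.976 = 4978
Band 3: 9900 × 0.968 + 9100 × 0.487 = 9583 + 4432 = 14015
Net migration: Band 1 − 280 → 2264; Band 2 + 270 → 5248; Band 3 + 340 → 14355
End of period: [2264, 5248, 14355]
— Period 2 —
Births: 5248 × 0.257 = 1349
Band 2: 2264 × 0.976 = 2210
Band 3: 5248 × 0.968 + 14355 × 0.487 = 5080 + 6991 = 12071
Net migration: Band 1 − 280 → 1069; Band 2 + 270 → 2480; Band 3 + 340 → 12411
End of period: [1069, 2480, 12411]
— Period 3 —
Births: 2480 × 0.257 = 637
Band 2: 1069 × 0.976 = 1043
Band 3: 2480 × 0.968 + 12411 × 0.487 = 2401 + 6044 = 8445
Net migration: Band 1 − 280 → 357; Band 2 + 270 → 1313; Band 3 + 340 → 8785
End of period: [357, 1313, 8785]
— Period 4 —
Births: 1313 × 0.257 = 337
Band 2: 357 × 0.976 = 348
Band 3: 1313 × 0.968 + 8785 × 0.487 = 1271 + 4278 = 5549
Net migration: Band 1 − 280 → 57; Band 2 + 270 → 618; Band 3 + 340 → 5889
End of period: [57, 618, 5889]

57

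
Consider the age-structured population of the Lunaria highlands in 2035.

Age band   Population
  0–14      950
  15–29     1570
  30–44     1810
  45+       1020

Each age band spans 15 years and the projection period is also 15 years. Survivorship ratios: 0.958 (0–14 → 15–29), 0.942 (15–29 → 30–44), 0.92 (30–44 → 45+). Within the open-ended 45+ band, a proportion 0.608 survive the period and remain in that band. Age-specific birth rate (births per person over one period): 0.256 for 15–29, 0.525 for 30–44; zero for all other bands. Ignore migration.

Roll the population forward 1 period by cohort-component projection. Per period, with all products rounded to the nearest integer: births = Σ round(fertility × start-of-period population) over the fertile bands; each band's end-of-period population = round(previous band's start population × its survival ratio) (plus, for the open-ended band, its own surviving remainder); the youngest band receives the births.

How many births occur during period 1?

1352

Call the bands 1 to 4, youngest first.
Period 1.
Births: 1570 × 0.256 = 402 ; 1810 × 0.525 = 950 — total 1352
Band 2: 950 × 0.958 = 910
Band 3: 1570 × 0.942 = 1479
Band 4: 1810 × 0.92 + 1020 × 0.608 = 1665 + 620 = 2285
Population now: 0–14=1352, 15–29=910, 30–44=1479, 45+=2285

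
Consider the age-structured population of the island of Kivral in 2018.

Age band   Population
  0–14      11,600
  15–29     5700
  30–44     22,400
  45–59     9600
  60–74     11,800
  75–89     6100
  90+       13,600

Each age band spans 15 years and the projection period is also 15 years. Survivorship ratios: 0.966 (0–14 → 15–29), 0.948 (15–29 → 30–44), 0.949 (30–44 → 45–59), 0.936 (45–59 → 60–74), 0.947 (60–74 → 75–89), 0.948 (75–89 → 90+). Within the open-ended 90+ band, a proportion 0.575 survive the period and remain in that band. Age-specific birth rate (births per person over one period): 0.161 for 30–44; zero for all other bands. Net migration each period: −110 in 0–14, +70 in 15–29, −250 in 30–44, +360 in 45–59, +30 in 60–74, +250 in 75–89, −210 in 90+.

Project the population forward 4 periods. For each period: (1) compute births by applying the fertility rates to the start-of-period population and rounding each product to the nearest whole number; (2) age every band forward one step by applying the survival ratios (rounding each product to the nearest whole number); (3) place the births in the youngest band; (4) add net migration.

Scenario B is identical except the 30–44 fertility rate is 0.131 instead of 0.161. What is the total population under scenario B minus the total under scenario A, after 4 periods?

-1200

After projecting period 1:
Births: 22400 × 0.161 = 3606
15–29: 11600 × 0.966 = 11206
30–44: 5700 × 0.948 = 5404
45–59: 22400 × 0.949 = 21258
60–74: 9600 × 0.936 = 8986
75–89: 11800 × 0.947 = 11175
90+: 6100 × 0.948 + 13600 × 0.575 = 5783 + 7820 = 13603
Net migration: 0–14 − 110 → 3496; 15–29 + 70 → 11276; 30–44 − 250 → 5154; 45–59 + 360 → 21618; 60–74 + 30 → 9016; 75–89 + 250 → 11425; 90+ − 210 → 13393
→ [3496, 11276, 5154, 21618, 9016, 11425, 13393]
After projecting period 2:
Births: 5154 × 0.161 = 830
15–29: 3496 × 0.966 = 3377
30–44: 11276 × 0.948 = 10690
45–59: 5154 × 0.949 = 4891
60–74: 21618 × 0.936 = 20234
75–89: 9016 × 0.947 = 8538
90+: 11425 × 0.948 + 13393 × 0.575 = 10831 + 7701 = 18532
Net migration: 0–14 − 110 → 720; 15–29 + 70 → 3447; 30–44 − 250 → 10440; 45–59 + 360 → 5251; 60–74 + 30 → 20264; 75–89 + 250 → 8788; 90+ − 210 → 18322
→ [720, 3447, 10440, 5251, 20264, 8788, 18322]
After projecting period 3:
Births: 10440 × 0.161 = 1681
15–29: 720 × 0.966 = 696
30–44: 3447 × 0.948 = 3268
45–59: 10440 × 0.949 = 9908
60–74: 5251 × 0.936 = 4915
75–89: 20264 × 0.947 = 19190
90+: 8788 × 0.948 + 18322 × 0.575 = 8331 + 10535 = 18866
Net migration: 0–14 − 110 → 1571; 15–29 + 70 → 766; 30–44 − 250 → 3018; 45–59 + 360 → 10268; 60–74 + 30 → 4945; 75–89 + 250 → 19440; 90+ − 210 → 18656
→ [1571, 766, 3018, 10268, 4945, 19440, 18656]
After projecting period 4:
Births: 3018 × 0.161 = 486
15–29: 1571 × 0.966 = 1518
30–44: 766 × 0.948 = 726
45–59: 3018 × 0.949 = 2864
60–74: 10268 × 0.936 = 9611
75–89: 4945 × 0.947 = 4683
90+: 19440 × 0.948 + 18656 × 0.575 = 18429 + 10727 = 29156
Net migration: 0–14 − 110 → 376; 15–29 + 70 → 1588; 30–44 − 250 → 476; 45–59 + 360 → 3224; 60–74 + 30 → 9641; 75–89 + 250 → 4933; 90+ − 210 → 28946
→ [376, 1588, 476, 3224, 9641, 4933, 28946]
Scenario A total after 4 periods: 49184
Scenario B projection —
After projecting period 1:
Births: 22400 × 0.131 = 2934
15–29: 11600 × 0.966 = 11206
30–44: 5700 × 0.948 = 5404
45–59: 22400 × 0.949 = 21258
60–74: 9600 × 0.936 = 8986
75–89: 11800 × 0.947 = 11175
90+: 6100 × 0.948 + 13600 × 0.575 = 5783 + 7820 = 13603
Net migration: 0–14 − 110 → 2824; 15–29 + 70 → 11276; 30–44 − 250 → 5154; 45–59 + 360 → 21618; 60–74 + 30 → 9016; 75–89 + 250 → 11425; 90+ − 210 → 13393
→ [2824, 11276, 5154, 21618, 9016, 11425, 13393]
After projecting period 2:
Births: 5154 × 0.131 = 675
15–29: 2824 × 0.966 = 2728
30–44: 11276 × 0.948 = 10690
45–59: 5154 × 0.949 = 4891
60–74: 21618 × 0.936 = 20234
75–89: 9016 × 0.947 = 8538
90+: 11425 × 0.948 + 13393 × 0.575 = 10831 + 7701 = 18532
Net migration: 0–14 − 110 → 565; 15–29 + 70 → 2798; 30–44 − 250 → 10440; 45–59 + 360 → 5251; 60–74 + 30 → 20264; 75–89 + 250 → 8788; 90+ − 210 → 18322
→ [565, 2798, 10440, 5251, 20264, 8788, 18322]
After projecting period 3:
Births: 10440 × 0.131 = 1368
15–29: 565 × 0.966 = 546
30–44: 2798 × 0.948 = 2653
45–59: 10440 × 0.949 = 9908
60–74: 5251 × 0.936 = 4915
75–89: 20264 × 0.947 = 19190
90+: 8788 × 0.948 + 18322 × 0.575 = 8331 + 10535 = 18866
Net migration: 0–14 − 110 → 1258; 15–29 + 70 → 616; 30–44 − 250 → 2403; 45–59 + 360 → 10268; 60–74 + 30 → 4945; 75–89 + 250 → 19440; 90+ − 210 → 18656
→ [1258, 616, 2403, 10268, 4945, 19440, 18656]
After projecting period 4:
Births: 2403 × 0.131 = 315
15–29: 1258 × 0.966 = 1215
30–44: 616 × 0.948 = 584
45–59: 2403 × 0.949 = 2280
60–74: 10268 × 0.936 = 9611
75–89: 4945 × 0.947 = 4683
90+: 19440 × 0.948 + 18656 × 0.575 = 18429 + 10727 = 29156
Net migration: 0–14 − 110 → 205; 15–29 + 70 → 1285; 30–44 − 250 → 334; 45–59 + 360 → 2640; 60–74 + 30 → 9641; 75–89 + 250 → 4933; 90+ − 210 → 28946
→ [205, 1285, 334, 2640, 9641, 4933, 28946]
Scenario B total after 4 periods: 47984
Difference B − A = 47984 − 49184 = -1200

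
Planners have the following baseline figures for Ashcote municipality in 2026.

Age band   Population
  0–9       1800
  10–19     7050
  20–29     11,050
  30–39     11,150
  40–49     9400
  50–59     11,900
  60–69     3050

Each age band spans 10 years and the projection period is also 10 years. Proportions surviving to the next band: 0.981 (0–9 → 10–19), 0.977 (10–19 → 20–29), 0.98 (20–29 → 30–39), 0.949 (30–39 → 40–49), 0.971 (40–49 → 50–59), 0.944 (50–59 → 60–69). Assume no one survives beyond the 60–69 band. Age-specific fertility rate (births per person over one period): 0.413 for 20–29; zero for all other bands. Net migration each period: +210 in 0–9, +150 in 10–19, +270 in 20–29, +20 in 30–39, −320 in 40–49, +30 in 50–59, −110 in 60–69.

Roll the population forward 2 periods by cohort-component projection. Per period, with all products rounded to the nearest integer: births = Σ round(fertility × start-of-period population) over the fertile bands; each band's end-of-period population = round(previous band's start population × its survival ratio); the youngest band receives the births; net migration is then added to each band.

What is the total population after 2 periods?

Period 1.
Births: 11050 * 0.413 = 4564
10–19: 1800 * 0.981 = 1766
20–29: 7050 * 0.977 = 6888
30–39: 11050 * 0.98 = 10829
40–49: 11150 * 0.949 = 10581
50–59: 9400 * 0.971 = 9127
60–69: 11900 * 0.944 = 11234
Net migration: 0–9 + 210 → 4774; 10–19 + 150 → 1916; 20–29 + 270 → 7158; 30–39 + 20 → 10849; 40–49 − 320 → 10261; 50–59 + 30 → 9157; 60–69 − 110 → 11124
→ [4774, 1916, 7158, 10849, 10261, 9157, 11124]
Period 2.
Births: 7158 * 0.413 = 2956
10–19: 4774 * 0.981 = 4683
20–29: 1916 * 0.977 = 1872
30–39: 7158 * 0.98 = 7015
40–49: 10849 * 0.949 = 10296
50–59: 10261 * 0.971 = 9963
60–69: 9157 * 0.944 = 8644
Net migration: 0–9 + 210 → 3166; 10–19 + 150 → 4833; 20–29 + 270 → 2142; 30–39 + 20 → 7035; 40–49 − 320 → 9976; 50–59 + 30 → 9993; 60–69 − 110 → 8534
→ [3166, 4833, 2142, 7035, 9976, 9993, 8534]
Total after period 2: 3166 + 4833 + 2142 + 7035 + 9976 + 9993 + 8534 = 45679

45679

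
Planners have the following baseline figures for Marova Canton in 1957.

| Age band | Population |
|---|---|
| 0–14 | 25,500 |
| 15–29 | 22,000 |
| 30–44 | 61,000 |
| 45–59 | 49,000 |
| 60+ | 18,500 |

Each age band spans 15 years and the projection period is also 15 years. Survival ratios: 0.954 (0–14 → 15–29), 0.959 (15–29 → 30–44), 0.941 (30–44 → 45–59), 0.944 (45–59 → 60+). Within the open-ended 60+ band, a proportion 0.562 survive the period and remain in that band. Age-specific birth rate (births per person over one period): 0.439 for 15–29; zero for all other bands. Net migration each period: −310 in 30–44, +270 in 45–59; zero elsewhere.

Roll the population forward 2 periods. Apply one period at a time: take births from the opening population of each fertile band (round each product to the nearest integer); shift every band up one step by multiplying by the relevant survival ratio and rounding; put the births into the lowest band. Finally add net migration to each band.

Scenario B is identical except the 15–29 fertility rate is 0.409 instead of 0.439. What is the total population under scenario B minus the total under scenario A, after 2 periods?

-1360

— Period 1 —
Births: 22000 × 0.439 = 9658
15–29: 25500 × 0.954 = 24327
30–44: 22000 × 0.959 = 21098
45–59: 61000 × 0.941 = 57401
60+: 49000 × 0.944 + 18500 × 0.562 = 46256 + 10397 = 56653
Net migration: 30–44 − 310 → 20788; 45–59 + 270 → 57671
End of period: [9658, 24327, 20788, 57671, 56653]
— Period 2 —
Births: 24327 × 0.439 = 10680
15–29: 9658 × 0.954 = 9214
30–44: 24327 × 0.959 = 23330
45–59: 20788 × 0.941 = 19562
60+: 57671 × 0.944 + 56653 × 0.562 = 54441 + 31839 = 86280
Net migration: 30–44 − 310 → 23020; 45–59 + 270 → 19832
End of period: [10680, 9214, 23020, 19832, 86280]
Scenario A total after 2 periods: 149026
Scenario B projection —
— Period 1 —
Births: 22000 × 0.409 = 8998
15–29: 25500 × 0.954 = 24327
30–44: 22000 × 0.959 = 21098
45–59: 61000 × 0.941 = 57401
60+: 49000 × 0.944 + 18500 × 0.562 = 46256 + 10397 = 56653
Net migration: 30–44 − 310 → 20788; 45–59 + 270 → 57671
End of period: [8998, 24327, 20788, 57671, 56653]
— Period 2 —
Births: 24327 × 0.409 = 9950
15–29: 8998 × 0.954 = 8584
30–44: 24327 × 0.959 = 23330
45–59: 20788 × 0.941 = 19562
60+: 57671 × 0.944 + 56653 × 0.562 = 54441 + 31839 = 86280
Net migration: 30–44 − 310 → 23020; 45–59 + 270 → 19832
End of period: [9950, 8584, 23020, 19832, 86280]
Scenario B total after 2 periods: 147666
Difference B − A = 147666 − 149026 = -1360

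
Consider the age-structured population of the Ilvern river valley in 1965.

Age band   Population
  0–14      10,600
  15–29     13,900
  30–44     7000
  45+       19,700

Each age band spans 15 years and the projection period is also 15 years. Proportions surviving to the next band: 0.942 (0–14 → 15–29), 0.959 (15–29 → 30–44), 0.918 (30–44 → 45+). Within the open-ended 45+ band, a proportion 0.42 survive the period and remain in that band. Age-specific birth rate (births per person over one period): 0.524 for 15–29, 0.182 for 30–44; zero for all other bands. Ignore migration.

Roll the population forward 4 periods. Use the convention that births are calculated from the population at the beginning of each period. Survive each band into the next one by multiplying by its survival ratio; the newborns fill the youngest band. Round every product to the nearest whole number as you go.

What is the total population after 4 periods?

31763

Period 1:
Births: 13900 * 0.524 = 7284, 7000 * 0.182 = 1274 → total 8558
15–29: 10600 * 0.942 = 9985
30–44: 13900 * 0.959 = 13330
45+: 7000 * 0.918 + 19700 * 0.42 = 6426 + 8274 = 14700
End of period: [8558, 9985, 13330, 14700]
Period 2:
Births: 9985 * 0.524 = 5232, 13330 * 0.182 = 2426 → total 7658
15–29: 8558 * 0.942 = 8062
30–44: 9985 * 0.959 = 9576
45+: 13330 * 0.918 + 14700 * 0.42 = 12237 + 6174 = 18411
End of period: [7658, 8062, 9576, 18411]
Period 3:
Births: 8062 * 0.524 = 4224, 9576 * 0.182 = 1743 → total 5967
15–29: 7658 * 0.942 = 7214
30–44: 8062 * 0.959 = 7731
45+: 9576 * 0.918 + 18411 * 0.42 = 8791 + 7733 = 16524
End of period: [5967, 7214, 7731, 16524]
Period 4:
Births: 7214 * 0.524 = 3780, 7731 * 0.182 = 1407 → total 5187
15–29: 5967 * 0.942 = 5621
30–44: 7214 * 0.959 = 6918
45+: 7731 * 0.918 + 16524 * 0.42 = 7097 + 6940 = 14037
End of period: [5187, 5621, 6918, 14037]
Total after period 4: 5187 + 5621 + 6918 + 14037 = 31763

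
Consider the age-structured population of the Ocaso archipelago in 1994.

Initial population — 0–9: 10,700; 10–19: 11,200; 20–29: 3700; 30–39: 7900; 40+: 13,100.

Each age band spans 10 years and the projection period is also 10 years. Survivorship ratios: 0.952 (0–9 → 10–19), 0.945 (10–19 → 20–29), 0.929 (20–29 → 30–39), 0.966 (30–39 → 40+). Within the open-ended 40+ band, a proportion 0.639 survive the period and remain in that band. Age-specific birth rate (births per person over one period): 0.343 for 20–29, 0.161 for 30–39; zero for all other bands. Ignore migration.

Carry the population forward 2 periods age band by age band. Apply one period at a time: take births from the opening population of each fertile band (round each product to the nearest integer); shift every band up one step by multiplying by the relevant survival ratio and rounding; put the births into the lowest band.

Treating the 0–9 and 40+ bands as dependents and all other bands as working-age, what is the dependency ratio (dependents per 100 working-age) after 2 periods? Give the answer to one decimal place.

Numbering the bands 1..5 from youngest to oldest:
— Period 1 —
Births: 3700 * 0.343 = 1269  |  7900 * 0.161 = 1272 ⇒ total 2541
Band 2: 10700 * 0.952 = 10186
Band 3: 11200 * 0.945 = 10584
Band 4: 3700 * 0.929 = 3437
Band 5: 7900 * 0.966 + 13100 * 0.639 = 7631 + 8371 = 16002
Giving 2541 / 10186 / 10584 / 3437 / 16002.
— Period 2 —
Births: 10584 * 0.343 = 3630  |  3437 * 0.161 = 553 ⇒ total 4183
Band 2: 2541 * 0.952 = 2419
Band 3: 10186 * 0.945 = 9626
Band 4: 10584 * 0.929 = 9833
Band 5: 3437 * 0.966 + 16002 * 0.639 = 3320 + 10225 = 13545
Giving 4183 / 2419 / 9626 / 9833 / 13545.
Dependents (band 0–9 + band 40+) = 4183 + 13545 = 17728; working-age = 21878; ratio = 17728/21878 × 100 = 81.0

81.0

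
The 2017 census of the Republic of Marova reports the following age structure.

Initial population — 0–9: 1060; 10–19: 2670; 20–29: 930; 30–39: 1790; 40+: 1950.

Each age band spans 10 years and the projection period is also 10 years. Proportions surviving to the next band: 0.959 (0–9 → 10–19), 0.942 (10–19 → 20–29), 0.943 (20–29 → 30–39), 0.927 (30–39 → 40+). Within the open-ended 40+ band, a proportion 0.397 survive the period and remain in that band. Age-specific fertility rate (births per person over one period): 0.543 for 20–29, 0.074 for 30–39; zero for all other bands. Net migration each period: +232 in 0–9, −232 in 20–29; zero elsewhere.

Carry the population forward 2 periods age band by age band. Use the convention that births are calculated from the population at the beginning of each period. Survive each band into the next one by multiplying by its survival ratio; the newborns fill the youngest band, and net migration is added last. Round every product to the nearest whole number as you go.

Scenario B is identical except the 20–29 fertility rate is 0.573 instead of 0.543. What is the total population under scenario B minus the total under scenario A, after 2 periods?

95

Period 1.
Births: 930 * 0.543 = 505 ; 1790 * 0.074 = 132 → 637
10–19: 1060 * 0.959 = 1017
20–29: 2670 * 0.942 = 2515
30–39: 930 * 0.943 = 877
40+: 1790 * 0.927 + 1950 * 0.397 = 1659 + 774 = 2433
Net migration: 0–9 + 232 → 869; 20–29 − 232 → 2283
End of period: [869, 1017, 2283, 877, 2433]
Period 2.
Births: 2283 * 0.543 = 1240 ; 877 * 0.074 = 65 → 1305
10–19: 869 * 0.959 = 833
20–29: 1017 * 0.942 = 958
30–39: 2283 * 0.943 = 2153
40+: 877 * 0.927 + 2433 * 0.397 = 813 + 966 = 1779
Net migration: 0–9 + 232 → 1537; 20–29 − 232 → 726
End of period: [1537, 833, 726, 2153, 1779]
Scenario A total after 2 periods: 7028
Scenario B projection —
Period 1.
Births: 930 * 0.573 = 533 ; 1790 * 0.074 = 132 → 665
10–19: 1060 * 0.959 = 1017
20–29: 2670 * 0.942 = 2515
30–39: 930 * 0.943 = 877
40+: 1790 * 0.927 + 1950 * 0.397 = 1659 + 774 = 2433
Net migration: 0–9 + 232 → 897; 20–29 − 232 → 2283
End of period: [897, 1017, 2283, 877, 2433]
Period 2.
Births: 2283 * 0.573 = 1308 ; 877 * 0.074 = 65 → 1373
10–19: 897 * 0.959 = 860
20–29: 1017 * 0.942 = 958
30–39: 2283 * 0.943 = 2153
40+: 877 * 0.927 + 2433 * 0.397 = 813 + 966 = 1779
Net migration: 0–9 + 232 → 1605; 20–29 − 232 → 726
End of period: [1605, 860, 726, 2153, 1779]
Scenario B total after 2 periods: 7123
Difference B − A = 7123 − 7028 = 95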